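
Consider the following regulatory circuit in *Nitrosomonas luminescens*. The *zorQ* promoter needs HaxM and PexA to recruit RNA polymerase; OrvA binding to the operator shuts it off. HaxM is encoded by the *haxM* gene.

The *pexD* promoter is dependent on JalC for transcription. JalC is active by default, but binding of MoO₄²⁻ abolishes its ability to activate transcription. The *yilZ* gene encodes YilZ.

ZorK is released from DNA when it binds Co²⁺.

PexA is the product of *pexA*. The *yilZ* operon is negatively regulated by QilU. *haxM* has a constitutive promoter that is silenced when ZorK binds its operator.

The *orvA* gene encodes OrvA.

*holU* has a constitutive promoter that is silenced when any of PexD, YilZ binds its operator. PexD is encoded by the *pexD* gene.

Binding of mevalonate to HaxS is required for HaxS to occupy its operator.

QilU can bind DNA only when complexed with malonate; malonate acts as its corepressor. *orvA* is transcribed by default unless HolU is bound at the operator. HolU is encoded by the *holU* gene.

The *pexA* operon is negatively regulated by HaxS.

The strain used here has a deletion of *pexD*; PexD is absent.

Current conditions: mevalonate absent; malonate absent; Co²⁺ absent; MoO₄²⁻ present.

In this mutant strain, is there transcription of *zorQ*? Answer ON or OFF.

Co²⁺ is absent, so ZorK is active.
With repressor ZorK bound, *haxM* is not transcribed.
So HaxM is not produced.
Mevalonate is absent, so HaxS is inactive.
With no repressor bound, *pexA* is transcribed.
So PexA is produced and active.
PexD is non-functional in this strain, so it has no effect.
Malonate is absent, so QilU is inactive.
With no repressor bound, *yilZ* is transcribed.
So YilZ is produced and active.
With repressor YilZ bound, *holU* is not transcribed.
So HolU is not produced.
With no repressor bound, *orvA* is transcribed.
So OrvA is produced and active.
With repressor OrvA bound, *zorQ* is not transcribed.

OFF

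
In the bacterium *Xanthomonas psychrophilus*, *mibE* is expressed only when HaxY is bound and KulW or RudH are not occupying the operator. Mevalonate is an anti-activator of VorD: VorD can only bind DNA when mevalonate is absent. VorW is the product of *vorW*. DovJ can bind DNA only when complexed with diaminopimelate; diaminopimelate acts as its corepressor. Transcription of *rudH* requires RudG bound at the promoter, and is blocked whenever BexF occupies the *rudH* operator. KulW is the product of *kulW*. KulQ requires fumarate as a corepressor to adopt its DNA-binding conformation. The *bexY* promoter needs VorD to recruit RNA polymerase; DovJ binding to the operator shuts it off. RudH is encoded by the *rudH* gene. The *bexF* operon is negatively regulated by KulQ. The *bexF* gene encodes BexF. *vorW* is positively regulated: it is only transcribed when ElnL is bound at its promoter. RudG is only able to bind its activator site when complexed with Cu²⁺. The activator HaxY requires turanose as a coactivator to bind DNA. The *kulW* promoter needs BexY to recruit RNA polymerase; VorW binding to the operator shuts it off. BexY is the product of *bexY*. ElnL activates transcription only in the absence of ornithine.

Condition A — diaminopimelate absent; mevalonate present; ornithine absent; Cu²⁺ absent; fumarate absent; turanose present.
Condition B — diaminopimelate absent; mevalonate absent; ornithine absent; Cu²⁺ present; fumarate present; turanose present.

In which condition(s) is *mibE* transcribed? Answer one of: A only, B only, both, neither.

Condition A:
Diaminopimelate is absent, so DovJ is inactive.
Mevalonate is present, so VorD is inactive.
Required activator VorD is absent, so *bexY* is not transcribed.
So BexY is not produced.
Ornithine is absent, so ElnL is active.
No repressor is bound and ElnL is active, so *vorW* is transcribed.
So VorW is produced and active.
With repressor VorW bound, *kulW* is not transcribed.
So KulW is not produced.
Cu²⁺ is absent, so RudG is inactive.
Fumarate is absent, so KulQ is inactive.
With no repressor bound, *bexF* is transcribed.
So BexF is produced and active.
With repressor BexF bound, *rudH* is not transcribed.
So RudH is not produced.
Turanose is present, so HaxY is active.
No repressor is bound and HaxY is active, so *mibE* is transcribed.
→ *mibE* is ON in A.
Condition B:
Diaminopimelate is absent, so DovJ is inactive.
Mevalonate is absent, so VorD is active.
No repressor is bound and VorD is active, so *bexY* is transcribed.
So BexY is produced and active.
Ornithine is absent, so ElnL is active.
No repressor is bound and ElnL is active, so *vorW* is transcribed.
So VorW is produced and active.
With repressor VorW bound, *kulW* is not transcribed.
So KulW is not produced.
Cu²⁺ is present, so RudG is active.
Fumarate is present, so KulQ is active.
With repressor KulQ bound, *bexF* is not transcribed.
So BexF is not produced.
No repressor is bound and RudG is active, so *rudH* is transcribed.
So RudH is produced and active.
Turanose is present, so HaxY is active.
With repressor RudH bound, *mibE* is not transcribed.
→ *mibE* is OFF in B.

A only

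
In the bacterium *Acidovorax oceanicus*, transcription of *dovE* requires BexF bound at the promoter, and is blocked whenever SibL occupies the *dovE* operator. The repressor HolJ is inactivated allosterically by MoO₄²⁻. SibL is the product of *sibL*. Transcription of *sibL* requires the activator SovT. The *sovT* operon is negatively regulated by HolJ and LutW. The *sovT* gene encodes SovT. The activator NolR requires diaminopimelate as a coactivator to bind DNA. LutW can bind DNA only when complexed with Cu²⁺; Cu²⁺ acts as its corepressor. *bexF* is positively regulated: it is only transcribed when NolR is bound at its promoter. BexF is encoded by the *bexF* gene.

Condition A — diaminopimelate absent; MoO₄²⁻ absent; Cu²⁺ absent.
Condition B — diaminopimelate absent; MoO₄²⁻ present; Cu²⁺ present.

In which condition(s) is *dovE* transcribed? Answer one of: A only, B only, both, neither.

Condition A:
Diaminopimelate is absent, so NolR is inactive.
Required activator NolR is absent, so *bexF* is not transcribed.
So BexF is not produced.
MoO₄²⁻ is absent, so HolJ is active.
Cu²⁺ is absent, so LutW is inactive.
With repressor HolJ bound, *sovT* is not transcribed.
So SovT is not produced.
Required activator SovT is absent, so *sibL* is not transcribed.
So SibL is not produced.
Required activator BexF is absent, so *dovE* is not transcribed.
→ *dovE* is OFF in A.
Condition B:
Diaminopimelate is absent, so NolR is inactive.
Required activator NolR is absent, so *bexF* is not transcribed.
So BexF is not produced.
MoO₄²⁻ is present, so HolJ is inactive.
Cu²⁺ is present, so LutW is active.
With repressor LutW bound, *sovT* is not transcribed.
So SovT is not produced.
Required activator SovT is absent, so *sibL* is not transcribed.
So SibL is not produced.
Required activator BexF is absent, so *dovE* is not transcribed.
→ *dovE* is OFF in B.

neither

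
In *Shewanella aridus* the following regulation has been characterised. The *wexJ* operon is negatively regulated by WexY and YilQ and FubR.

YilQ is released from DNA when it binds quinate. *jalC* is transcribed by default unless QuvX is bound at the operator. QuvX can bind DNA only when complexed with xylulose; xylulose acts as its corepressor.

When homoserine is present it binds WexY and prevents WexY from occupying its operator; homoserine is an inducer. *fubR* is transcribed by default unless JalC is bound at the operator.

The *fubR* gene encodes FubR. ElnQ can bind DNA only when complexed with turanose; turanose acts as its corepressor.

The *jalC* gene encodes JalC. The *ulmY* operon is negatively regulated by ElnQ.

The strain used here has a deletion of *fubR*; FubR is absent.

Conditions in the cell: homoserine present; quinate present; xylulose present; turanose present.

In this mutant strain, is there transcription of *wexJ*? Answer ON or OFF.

ON

Homoserine is present, so WexY is inactive.
Quinate is present, so YilQ is inactive.
FubR is non-functional in this strain, so it has no effect.
With no repressor bound, *wexJ* is transcribed.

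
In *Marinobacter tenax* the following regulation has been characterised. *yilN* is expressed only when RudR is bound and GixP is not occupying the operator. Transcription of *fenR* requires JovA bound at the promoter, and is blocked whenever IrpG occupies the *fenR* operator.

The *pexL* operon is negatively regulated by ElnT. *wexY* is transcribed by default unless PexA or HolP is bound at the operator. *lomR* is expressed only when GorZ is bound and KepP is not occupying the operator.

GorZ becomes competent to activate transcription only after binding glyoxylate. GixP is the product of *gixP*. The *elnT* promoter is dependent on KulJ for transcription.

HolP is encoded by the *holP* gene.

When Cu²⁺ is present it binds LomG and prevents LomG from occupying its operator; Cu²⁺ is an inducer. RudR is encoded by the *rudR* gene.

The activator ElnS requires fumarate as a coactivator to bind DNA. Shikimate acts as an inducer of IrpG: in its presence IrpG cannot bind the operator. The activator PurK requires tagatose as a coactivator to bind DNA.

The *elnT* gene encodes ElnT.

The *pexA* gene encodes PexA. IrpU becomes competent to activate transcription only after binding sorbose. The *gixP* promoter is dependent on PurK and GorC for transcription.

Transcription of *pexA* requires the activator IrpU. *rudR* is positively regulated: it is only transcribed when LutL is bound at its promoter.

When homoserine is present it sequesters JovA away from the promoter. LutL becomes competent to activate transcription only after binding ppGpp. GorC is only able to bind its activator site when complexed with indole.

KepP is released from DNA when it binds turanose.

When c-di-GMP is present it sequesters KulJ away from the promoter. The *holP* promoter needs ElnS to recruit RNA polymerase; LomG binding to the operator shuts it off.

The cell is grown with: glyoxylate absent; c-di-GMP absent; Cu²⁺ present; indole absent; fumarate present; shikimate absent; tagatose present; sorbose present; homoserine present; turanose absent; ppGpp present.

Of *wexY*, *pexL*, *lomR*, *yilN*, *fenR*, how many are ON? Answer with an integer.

Sorbose is present, so IrpU is active.
No repressor is bound and IrpU is active, so *pexA* is transcribed.
So PexA is produced and active.
Cu²⁺ is present, so LomG is inactive.
Fumarate is present, so ElnS is active.
No repressor is bound and ElnS is active, so *holP* is transcribed.
So HolP is produced and active.
With repressor PexA bound, *wexY* is not transcribed.
→ *wexY* is OFF.
c-di-GMP is absent, so KulJ is active.
No repressor is bound and KulJ is active, so *elnT* is transcribed.
So ElnT is produced and active.
With repressor ElnT bound, *pexL* is not transcribed.
→ *pexL* is OFF.
Glyoxylate is absent, so GorZ is inactive.
Turanose is absent, so KepP is active.
With repressor KepP bound, *lomR* is not transcribed.
→ *lomR* is OFF.
Tagatose is present, so PurK is active.
Indole is absent, so GorC is inactive.
Required activator GorC is absent, so *gixP* is not transcribed.
So GixP is not produced.
ppGpp is present, so LutL is active.
No repressor is bound and LutL is active, so *rudR* is transcribed.
So RudR is produced and active.
No repressor is bound and RudR is active, so *yilN* is transcribed.
→ *yilN* is ON.
Homoserine is present, so JovA is inactive.
Shikimate is absent, so IrpG is active.
With repressor IrpG bound, *fenR* is not transcribed.
→ *fenR* is OFF.
1 of the 5 genes is transcribed.

1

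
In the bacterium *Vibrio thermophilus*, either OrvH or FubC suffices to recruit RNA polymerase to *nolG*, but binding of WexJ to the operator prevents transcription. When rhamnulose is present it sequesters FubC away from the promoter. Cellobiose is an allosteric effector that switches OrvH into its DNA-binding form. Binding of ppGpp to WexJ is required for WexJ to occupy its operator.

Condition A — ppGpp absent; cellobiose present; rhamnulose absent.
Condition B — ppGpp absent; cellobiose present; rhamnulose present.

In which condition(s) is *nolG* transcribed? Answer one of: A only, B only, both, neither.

both

Condition A:
ppGpp is absent, so WexJ is inactive.
Cellobiose is present, so OrvH is active.
Rhamnulose is absent, so FubC is active.
Activator OrvH is present, so *nolG* is transcribed.
→ *nolG* is ON in A.
Condition B:
ppGpp is absent, so WexJ is inactive.
Cellobiose is present, so OrvH is active.
Rhamnulose is present, so FubC is inactive.
Activator OrvH is present, so *nolG* is transcribed.
→ *nolG* is ON in B.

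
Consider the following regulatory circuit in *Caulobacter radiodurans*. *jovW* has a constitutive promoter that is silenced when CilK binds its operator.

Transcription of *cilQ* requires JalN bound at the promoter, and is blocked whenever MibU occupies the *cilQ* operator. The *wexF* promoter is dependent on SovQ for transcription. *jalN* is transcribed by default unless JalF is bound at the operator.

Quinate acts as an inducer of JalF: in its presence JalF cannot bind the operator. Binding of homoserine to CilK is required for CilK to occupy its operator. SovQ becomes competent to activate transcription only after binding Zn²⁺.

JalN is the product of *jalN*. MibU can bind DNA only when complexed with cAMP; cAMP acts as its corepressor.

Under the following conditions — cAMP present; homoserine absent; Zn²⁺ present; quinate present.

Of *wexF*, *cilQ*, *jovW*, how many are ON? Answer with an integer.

2

Zn²⁺ is present, so SovQ is active.
No repressor is bound and SovQ is active, so *wexF* is transcribed.
→ *wexF* is ON.
Quinate is present, so JalF is inactive.
With no repressor bound, *jalN* is transcribed.
So JalN is produced and active.
cAMP is present, so MibU is active.
With repressor MibU bound, *cilQ* is not transcribed.
→ *cilQ* is OFF.
Homoserine is absent, so CilK is inactive.
With no repressor bound, *jovW* is transcribed.
→ *jovW* is ON.
2 of the 3 genes are transcribed.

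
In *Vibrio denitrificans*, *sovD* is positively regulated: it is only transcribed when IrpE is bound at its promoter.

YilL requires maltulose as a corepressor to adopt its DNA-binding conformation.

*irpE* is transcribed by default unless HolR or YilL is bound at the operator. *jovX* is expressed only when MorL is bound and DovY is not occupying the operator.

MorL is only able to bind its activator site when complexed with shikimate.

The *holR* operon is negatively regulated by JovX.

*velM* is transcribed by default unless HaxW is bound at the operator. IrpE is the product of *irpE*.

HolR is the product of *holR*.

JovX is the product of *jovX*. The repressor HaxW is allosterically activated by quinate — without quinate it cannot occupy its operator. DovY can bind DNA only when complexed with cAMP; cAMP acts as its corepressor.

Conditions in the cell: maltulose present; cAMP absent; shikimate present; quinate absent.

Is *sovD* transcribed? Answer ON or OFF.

cAMP is absent, so DovY is inactive.
Shikimate is present, so MorL is active.
No repressor is bound and MorL is active, so *jovX* is transcribed.
So JovX is produced and active.
With repressor JovX bound, *holR* is not transcribed.
So HolR is not produced.
Maltulose is present, so YilL is active.
With repressor YilL bound, *irpE* is not transcribed.
So IrpE is not produced.
Required activator IrpE is absent, so *sovD* is not transcribed.

OFF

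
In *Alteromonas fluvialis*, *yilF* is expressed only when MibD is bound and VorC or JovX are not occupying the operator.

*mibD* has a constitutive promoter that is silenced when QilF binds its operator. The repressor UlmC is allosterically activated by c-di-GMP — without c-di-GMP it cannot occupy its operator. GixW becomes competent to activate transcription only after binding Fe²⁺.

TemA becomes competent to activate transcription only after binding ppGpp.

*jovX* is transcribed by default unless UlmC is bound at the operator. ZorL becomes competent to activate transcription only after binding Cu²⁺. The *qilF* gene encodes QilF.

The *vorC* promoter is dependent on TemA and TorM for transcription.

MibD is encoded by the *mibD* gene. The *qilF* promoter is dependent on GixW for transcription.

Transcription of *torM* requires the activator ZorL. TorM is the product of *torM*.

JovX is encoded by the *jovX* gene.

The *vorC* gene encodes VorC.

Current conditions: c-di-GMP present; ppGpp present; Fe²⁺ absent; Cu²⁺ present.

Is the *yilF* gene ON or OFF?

ppGpp is present, so TemA is active.
Cu²⁺ is present, so ZorL is active.
No repressor is bound and ZorL is active, so *torM* is transcribed.
So TorM is produced and active.
No repressor is bound and TemA and TorM are active, so *vorC* is transcribed.
So VorC is produced and active.
c-di-GMP is present, so UlmC is active.
With repressor UlmC bound, *jovX* is not transcribed.
So JovX is not produced.
Fe²⁺ is absent, so GixW is inactive.
Required activator GixW is absent, so *qilF* is not transcribed.
So QilF is not produced.
With no repressor bound, *mibD* is transcribed.
So MibD is produced and active.
With repressor VorC bound, *yilF* is not transcribed.

OFF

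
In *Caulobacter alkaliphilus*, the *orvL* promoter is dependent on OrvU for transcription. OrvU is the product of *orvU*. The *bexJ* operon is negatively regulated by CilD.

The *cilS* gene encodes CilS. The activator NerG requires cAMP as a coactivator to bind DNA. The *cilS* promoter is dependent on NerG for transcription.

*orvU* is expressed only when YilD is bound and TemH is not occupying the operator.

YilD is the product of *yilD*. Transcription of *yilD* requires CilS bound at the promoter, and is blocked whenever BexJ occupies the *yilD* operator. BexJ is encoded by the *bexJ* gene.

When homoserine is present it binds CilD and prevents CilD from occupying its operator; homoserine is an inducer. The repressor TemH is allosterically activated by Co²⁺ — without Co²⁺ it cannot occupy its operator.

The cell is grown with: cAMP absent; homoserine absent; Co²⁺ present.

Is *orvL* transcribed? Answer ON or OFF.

Homoserine is absent, so CilD is active.
With repressor CilD bound, *bexJ* is not transcribed.
So BexJ is not produced.
cAMP is absent, so NerG is inactive.
Required activator NerG is absent, so *cilS* is not transcribed.
So CilS is not produced.
Required activator CilS is absent, so *yilD* is not transcribed.
So YilD is not produced.
Co²⁺ is present, so TemH is active.
With repressor TemH bound, *orvU* is not transcribed.
So OrvU is not produced.
Required activator OrvU is absent, so *orvL* is not transcribed.

OFF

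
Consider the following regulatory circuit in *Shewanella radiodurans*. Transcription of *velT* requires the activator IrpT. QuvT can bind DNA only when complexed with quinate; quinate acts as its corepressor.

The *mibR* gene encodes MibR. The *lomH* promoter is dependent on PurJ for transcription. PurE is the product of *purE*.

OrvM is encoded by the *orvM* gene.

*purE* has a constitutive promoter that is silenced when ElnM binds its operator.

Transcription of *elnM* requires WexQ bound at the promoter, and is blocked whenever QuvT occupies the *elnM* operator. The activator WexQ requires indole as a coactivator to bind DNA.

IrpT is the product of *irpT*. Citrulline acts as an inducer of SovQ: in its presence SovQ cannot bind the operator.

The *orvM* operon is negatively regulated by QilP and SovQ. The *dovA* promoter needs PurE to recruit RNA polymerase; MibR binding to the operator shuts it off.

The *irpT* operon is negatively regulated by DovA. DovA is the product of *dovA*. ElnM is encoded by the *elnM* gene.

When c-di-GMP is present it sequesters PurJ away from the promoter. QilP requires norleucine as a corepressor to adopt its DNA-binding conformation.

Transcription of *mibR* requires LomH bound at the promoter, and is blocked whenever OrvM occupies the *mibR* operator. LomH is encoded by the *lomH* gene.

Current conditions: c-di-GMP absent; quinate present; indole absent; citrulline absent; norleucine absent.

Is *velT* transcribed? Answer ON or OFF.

ON

Norleucine is absent, so QilP is inactive.
Citrulline is absent, so SovQ is active.
With repressor SovQ bound, *orvM* is not transcribed.
So OrvM is not produced.
c-di-GMP is absent, so PurJ is active.
No repressor is bound and PurJ is active, so *lomH* is transcribed.
So LomH is produced and active.
No repressor is bound and LomH is active, so *mibR* is transcribed.
So MibR is produced and active.
Quinate is present, so QuvT is active.
Indole is absent, so WexQ is inactive.
With repressor QuvT bound, *elnM* is not transcribed.
So ElnM is not produced.
With no repressor bound, *purE* is transcribed.
So PurE is produced and active.
With repressor MibR bound, *dovA* is not transcribed.
So DovA is not produced.
With no repressor bound, *irpT* is transcribed.
So IrpT is produced and active.
No repressor is bound and IrpT is active, so *velT* is transcribed.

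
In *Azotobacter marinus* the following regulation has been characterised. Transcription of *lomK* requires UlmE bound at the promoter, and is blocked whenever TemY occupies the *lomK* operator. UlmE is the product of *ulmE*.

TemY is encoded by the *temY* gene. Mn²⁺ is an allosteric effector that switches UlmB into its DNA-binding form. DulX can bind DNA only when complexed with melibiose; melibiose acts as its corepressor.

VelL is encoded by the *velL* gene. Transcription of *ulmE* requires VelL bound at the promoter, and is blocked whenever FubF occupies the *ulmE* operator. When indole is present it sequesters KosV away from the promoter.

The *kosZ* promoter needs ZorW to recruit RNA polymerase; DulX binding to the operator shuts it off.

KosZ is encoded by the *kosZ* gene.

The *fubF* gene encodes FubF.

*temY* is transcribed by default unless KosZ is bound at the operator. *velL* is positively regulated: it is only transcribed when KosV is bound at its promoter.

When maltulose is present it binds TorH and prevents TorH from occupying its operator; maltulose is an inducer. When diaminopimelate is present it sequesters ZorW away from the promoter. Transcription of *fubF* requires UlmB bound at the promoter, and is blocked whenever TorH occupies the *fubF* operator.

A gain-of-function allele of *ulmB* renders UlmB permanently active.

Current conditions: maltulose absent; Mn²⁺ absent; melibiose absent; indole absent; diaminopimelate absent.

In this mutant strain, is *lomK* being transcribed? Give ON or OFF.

UlmB is constitutively active in this strain.
Maltulose is absent, so TorH is active.
With repressor TorH bound, *fubF* is not transcribed.
So FubF is not produced.
Indole is absent, so KosV is active.
No repressor is bound and KosV is active, so *velL* is transcribed.
So VelL is produced and active.
No repressor is bound and VelL is active, so *ulmE* is transcribed.
So UlmE is produced and active.
Diaminopimelate is absent, so ZorW is active.
Melibiose is absent, so DulX is inactive.
No repressor is bound and ZorW is active, so *kosZ* is transcribed.
So KosZ is produced and active.
With repressor KosZ bound, *temY* is not transcribed.
So TemY is not produced.
No repressor is bound and UlmE is active, so *lomK* is transcribed.

ON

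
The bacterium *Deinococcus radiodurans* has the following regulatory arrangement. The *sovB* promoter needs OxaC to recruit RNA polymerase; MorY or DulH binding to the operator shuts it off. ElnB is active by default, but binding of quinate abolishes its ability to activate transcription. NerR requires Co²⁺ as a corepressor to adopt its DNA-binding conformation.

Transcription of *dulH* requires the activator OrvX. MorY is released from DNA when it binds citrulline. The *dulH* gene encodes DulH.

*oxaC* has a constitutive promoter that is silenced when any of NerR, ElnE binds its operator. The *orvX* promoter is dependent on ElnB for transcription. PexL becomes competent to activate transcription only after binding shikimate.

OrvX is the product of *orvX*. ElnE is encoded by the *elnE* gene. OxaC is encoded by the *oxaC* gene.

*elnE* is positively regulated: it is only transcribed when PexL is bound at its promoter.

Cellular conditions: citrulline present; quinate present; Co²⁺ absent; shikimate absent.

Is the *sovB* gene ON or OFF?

ON

Citrulline is present, so MorY is inactive.
Co²⁺ is absent, so NerR is inactive.
Shikimate is absent, so PexL is inactive.
Required activator PexL is absent, so *elnE* is not transcribed.
So ElnE is not produced.
With no repressor bound, *oxaC* is transcribed.
So OxaC is produced and active.
Quinate is present, so ElnB is inactive.
Required activator ElnB is absent, so *orvX* is not transcribed.
So OrvX is not produced.
Required activator OrvX is absent, so *dulH* is not transcribed.
So DulH is not produced.
No repressor is bound and OxaC is active, so *sovB* is transcribed.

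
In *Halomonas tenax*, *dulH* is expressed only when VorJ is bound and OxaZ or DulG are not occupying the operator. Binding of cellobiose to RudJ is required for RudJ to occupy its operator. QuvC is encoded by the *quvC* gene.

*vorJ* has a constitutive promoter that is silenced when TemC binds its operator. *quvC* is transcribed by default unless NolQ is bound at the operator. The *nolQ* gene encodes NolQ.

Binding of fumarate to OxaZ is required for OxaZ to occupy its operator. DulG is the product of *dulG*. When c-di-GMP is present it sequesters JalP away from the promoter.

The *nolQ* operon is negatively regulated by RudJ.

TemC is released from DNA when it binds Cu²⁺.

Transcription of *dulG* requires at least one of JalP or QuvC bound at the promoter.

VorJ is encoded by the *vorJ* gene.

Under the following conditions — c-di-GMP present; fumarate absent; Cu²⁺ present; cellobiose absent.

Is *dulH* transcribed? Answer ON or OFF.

Fumarate is absent, so OxaZ is inactive.
Cu²⁺ is present, so TemC is inactive.
With no repressor bound, *vorJ* is transcribed.
So VorJ is produced and active.
c-di-GMP is present, so JalP is inactive.
Cellobiose is absent, so RudJ is inactive.
With no repressor bound, *nolQ* is transcribed.
So NolQ is produced and active.
With repressor NolQ bound, *quvC* is not transcribed.
So QuvC is not produced.
No activator is available at the *dulG* promoter, so *dulG* is not transcribed.
So DulG is not produced.
No repressor is bound and VorJ is active, so *dulH* is transcribed.

ON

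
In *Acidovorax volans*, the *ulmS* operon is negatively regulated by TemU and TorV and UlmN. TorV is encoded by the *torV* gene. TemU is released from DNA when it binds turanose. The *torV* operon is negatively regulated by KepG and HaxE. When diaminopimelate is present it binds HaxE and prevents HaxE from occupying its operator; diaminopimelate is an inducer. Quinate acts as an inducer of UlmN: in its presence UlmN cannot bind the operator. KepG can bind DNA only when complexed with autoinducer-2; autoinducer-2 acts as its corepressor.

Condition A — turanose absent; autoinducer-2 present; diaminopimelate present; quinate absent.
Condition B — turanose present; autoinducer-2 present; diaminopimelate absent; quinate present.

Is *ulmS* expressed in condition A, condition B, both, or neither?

Condition A:
Turanose is absent, so TemU is active.
Autoinducer-2 is present, so KepG is active.
Diaminopimelate is present, so HaxE is inactive.
With repressor KepG bound, *torV* is not transcribed.
So TorV is not produced.
Quinate is absent, so UlmN is active.
With repressor TemU bound, *ulmS* is not transcribed.
→ *ulmS* is OFF in A.
Condition B:
Turanose is present, so TemU is inactive.
Autoinducer-2 is present, so KepG is active.
Diaminopimelate is absent, so HaxE is active.
With repressor KepG bound, *torV* is not transcribed.
So TorV is not produced.
Quinate is present, so UlmN is inactive.
With no repressor bound, *ulmS* is transcribed.
→ *ulmS* is ON in B.

B only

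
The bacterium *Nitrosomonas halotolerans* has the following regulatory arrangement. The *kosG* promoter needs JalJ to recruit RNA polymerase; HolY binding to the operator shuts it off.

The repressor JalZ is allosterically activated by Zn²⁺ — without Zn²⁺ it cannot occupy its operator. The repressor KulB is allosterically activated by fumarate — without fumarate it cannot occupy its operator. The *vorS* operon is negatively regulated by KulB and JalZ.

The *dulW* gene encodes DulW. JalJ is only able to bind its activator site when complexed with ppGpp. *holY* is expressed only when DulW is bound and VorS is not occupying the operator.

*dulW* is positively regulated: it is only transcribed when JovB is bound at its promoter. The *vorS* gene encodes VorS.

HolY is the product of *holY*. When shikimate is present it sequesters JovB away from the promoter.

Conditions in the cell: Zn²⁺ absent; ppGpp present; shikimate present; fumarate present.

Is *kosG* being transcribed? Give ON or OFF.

ppGpp is present, so JalJ is active.
Fumarate is present, so KulB is active.
Zn²⁺ is absent, so JalZ is inactive.
With repressor KulB bound, *vorS* is not transcribed.
So VorS is not produced.
Shikimate is present, so JovB is inactive.
Required activator JovB is absent, so *dulW* is not transcribed.
So DulW is not produced.
Required activator DulW is absent, so *holY* is not transcribed.
So HolY is not produced.
No repressor is bound and JalJ is active, so *kosG* is transcribed.

ON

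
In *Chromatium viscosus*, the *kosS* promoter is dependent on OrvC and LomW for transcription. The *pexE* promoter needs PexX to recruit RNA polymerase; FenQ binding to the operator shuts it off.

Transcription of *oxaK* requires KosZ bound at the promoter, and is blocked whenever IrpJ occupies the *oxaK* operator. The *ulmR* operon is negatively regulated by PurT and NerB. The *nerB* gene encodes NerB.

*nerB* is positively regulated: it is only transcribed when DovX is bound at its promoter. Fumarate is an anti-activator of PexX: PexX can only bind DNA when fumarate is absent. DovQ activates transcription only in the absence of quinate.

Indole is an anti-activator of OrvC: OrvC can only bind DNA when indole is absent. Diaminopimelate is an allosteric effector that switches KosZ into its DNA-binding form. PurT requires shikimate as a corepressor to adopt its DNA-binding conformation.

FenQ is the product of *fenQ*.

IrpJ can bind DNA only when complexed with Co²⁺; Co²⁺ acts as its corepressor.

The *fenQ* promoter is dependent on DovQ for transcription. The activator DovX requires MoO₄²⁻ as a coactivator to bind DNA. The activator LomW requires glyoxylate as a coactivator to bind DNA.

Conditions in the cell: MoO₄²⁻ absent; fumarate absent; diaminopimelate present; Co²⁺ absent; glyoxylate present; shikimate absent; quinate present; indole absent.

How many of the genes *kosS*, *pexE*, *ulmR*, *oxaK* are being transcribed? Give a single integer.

Indole is absent, so OrvC is active.
Glyoxylate is present, so LomW is active.
No repressor is bound and OrvC and LomW are active, so *kosS* is transcribed.
→ *kosS* is ON.
Quinate is present, so DovQ is inactive.
Required activator DovQ is absent, so *fenQ* is not transcribed.
So FenQ is not produced.
Fumarate is absent, so PexX is active.
No repressor is bound and PexX is active, so *pexE* is transcribed.
→ *pexE* is ON.
Shikimate is absent, so PurT is inactive.
MoO₄²⁻ is absent, so DovX is inactive.
Required activator DovX is absent, so *nerB* is not transcribed.
So NerB is not produced.
With no repressor bound, *ulmR* is transcribed.
→ *ulmR* is ON.
Co²⁺ is absent, so IrpJ is inactive.
Diaminopimelate is present, so KosZ is active.
No repressor is bound and KosZ is active, so *oxaK* is transcribed.
→ *oxaK* is ON.
4 of the 4 genes are transcribed.

4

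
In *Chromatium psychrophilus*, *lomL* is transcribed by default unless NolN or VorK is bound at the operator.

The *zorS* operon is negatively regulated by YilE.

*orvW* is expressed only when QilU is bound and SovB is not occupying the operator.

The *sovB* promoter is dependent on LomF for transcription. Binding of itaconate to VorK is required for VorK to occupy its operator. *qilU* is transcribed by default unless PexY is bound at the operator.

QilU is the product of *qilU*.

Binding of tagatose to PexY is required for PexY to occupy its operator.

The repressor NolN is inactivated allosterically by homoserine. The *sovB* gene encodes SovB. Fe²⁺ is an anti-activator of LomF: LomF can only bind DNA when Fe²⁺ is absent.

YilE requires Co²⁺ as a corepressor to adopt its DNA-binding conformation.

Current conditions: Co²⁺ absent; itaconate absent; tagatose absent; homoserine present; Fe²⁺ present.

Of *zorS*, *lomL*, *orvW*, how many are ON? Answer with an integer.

3

Co²⁺ is absent, so YilE is inactive.
With no repressor bound, *zorS* is transcribed.
→ *zorS* is ON.
Homoserine is present, so NolN is inactive.
Itaconate is absent, so VorK is inactive.
With no repressor bound, *lomL* is transcribed.
→ *lomL* is ON.
Tagatose is absent, so PexY is inactive.
With no repressor bound, *qilU* is transcribed.
So QilU is produced and active.
Fe²⁺ is present, so LomF is inactive.
Required activator LomF is absent, so *sovB* is not transcribed.
So SovB is not produced.
No repressor is bound and QilU is active, so *orvW* is transcribed.
→ *orvW* is ON.
3 of the 3 genes are transcribed.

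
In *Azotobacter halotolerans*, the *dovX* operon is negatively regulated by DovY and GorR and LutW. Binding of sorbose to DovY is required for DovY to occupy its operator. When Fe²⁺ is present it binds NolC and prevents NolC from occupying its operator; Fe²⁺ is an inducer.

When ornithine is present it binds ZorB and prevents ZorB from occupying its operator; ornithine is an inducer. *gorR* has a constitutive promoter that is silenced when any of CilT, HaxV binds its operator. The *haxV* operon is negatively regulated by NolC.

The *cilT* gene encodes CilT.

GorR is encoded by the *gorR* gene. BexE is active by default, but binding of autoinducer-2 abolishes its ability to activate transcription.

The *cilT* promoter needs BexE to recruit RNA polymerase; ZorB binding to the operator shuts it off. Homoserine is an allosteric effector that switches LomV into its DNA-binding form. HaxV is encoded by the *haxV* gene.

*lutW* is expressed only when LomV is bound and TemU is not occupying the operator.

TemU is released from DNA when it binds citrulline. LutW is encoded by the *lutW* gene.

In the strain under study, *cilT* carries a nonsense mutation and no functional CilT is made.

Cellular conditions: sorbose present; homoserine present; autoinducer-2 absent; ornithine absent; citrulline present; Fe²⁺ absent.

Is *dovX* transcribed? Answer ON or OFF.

Sorbose is present, so DovY is active.
CilT is non-functional in this strain, so it has no effect.
Fe²⁺ is absent, so NolC is active.
With repressor NolC bound, *haxV* is not transcribed.
So HaxV is not produced.
With no repressor bound, *gorR* is transcribed.
So GorR is produced and active.
Citrulline is present, so TemU is inactive.
Homoserine is present, so LomV is active.
No repressor is bound and LomV is active, so *lutW* is transcribed.
So LutW is produced and active.
With repressor DovY bound, *dovX* is not transcribed.

OFF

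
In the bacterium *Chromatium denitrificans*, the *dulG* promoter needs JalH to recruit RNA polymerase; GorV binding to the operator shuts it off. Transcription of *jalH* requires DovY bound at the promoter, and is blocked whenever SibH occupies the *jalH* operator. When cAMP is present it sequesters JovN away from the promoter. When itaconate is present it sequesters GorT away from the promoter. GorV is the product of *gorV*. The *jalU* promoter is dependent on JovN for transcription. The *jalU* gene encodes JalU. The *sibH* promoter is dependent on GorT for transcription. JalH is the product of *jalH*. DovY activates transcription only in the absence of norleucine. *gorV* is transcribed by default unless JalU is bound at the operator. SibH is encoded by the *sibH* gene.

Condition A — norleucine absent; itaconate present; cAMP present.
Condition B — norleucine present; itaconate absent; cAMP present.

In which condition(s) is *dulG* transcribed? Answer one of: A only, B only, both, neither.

neither

Condition A:
Norleucine is absent, so DovY is active.
Itaconate is present, so GorT is inactive.
Required activator GorT is absent, so *sibH* is not transcribed.
So SibH is not produced.
No repressor is bound and DovY is active, so *jalH* is transcribed.
So JalH is produced and active.
cAMP is present, so JovN is inactive.
Required activator JovN is absent, so *jalU* is not transcribed.
So JalU is not produced.
With no repressor bound, *gorV* is transcribed.
So GorV is produced and active.
With repressor GorV bound, *dulG* is not transcribed.
→ *dulG* is OFF in A.
Condition B:
Norleucine is present, so DovY is inactive.
Itaconate is absent, so GorT is active.
No repressor is bound and GorT is active, so *sibH* is transcribed.
So SibH is produced and active.
With repressor SibH bound, *jalH* is not transcribed.
So JalH is not produced.
cAMP is present, so JovN is inactive.
Required activator JovN is absent, so *jalU* is not transcribed.
So JalU is not produced.
With no repressor bound, *gorV* is transcribed.
So GorV is produced and active.
With repressor GorV bound, *dulG* is not transcribed.
→ *dulG* is OFF in B.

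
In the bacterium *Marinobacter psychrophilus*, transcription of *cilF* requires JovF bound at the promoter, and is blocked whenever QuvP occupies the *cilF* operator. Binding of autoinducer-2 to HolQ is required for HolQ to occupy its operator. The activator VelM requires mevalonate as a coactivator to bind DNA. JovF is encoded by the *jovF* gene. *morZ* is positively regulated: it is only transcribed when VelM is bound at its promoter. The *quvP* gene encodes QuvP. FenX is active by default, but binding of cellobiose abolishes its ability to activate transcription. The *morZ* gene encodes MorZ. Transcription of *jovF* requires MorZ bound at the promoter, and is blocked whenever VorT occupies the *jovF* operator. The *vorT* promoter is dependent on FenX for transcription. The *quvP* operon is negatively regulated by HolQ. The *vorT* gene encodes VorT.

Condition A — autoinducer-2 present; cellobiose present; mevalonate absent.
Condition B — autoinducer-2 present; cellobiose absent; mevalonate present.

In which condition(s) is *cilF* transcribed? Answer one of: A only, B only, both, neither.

Condition A:
Autoinducer-2 is present, so HolQ is active.
With repressor HolQ bound, *quvP* is not transcribed.
So QuvP is not produced.
Cellobiose is present, so FenX is inactive.
Required activator FenX is absent, so *vorT* is not transcribed.
So VorT is not produced.
Mevalonate is absent, so VelM is inactive.
Required activator VelM is absent, so *morZ* is not transcribed.
So MorZ is not produced.
Required activator MorZ is absent, so *jovF* is not transcribed.
So JovF is not produced.
Required activator JovF is absent, so *cilF* is not transcribed.
→ *cilF* is OFF in A.
Condition B:
Autoinducer-2 is present, so HolQ is active.
With repressor HolQ bound, *quvP* is not transcribed.
So QuvP is not produced.
Cellobiose is absent, so FenX is active.
No repressor is bound and FenX is active, so *vorT* is transcribed.
So VorT is produced and active.
Mevalonate is present, so VelM is active.
No repressor is bound and VelM is active, so *morZ* is transcribed.
So MorZ is produced and active.
With repressor VorT bound, *jovF* is not transcribed.
So JovF is not produced.
Required activator JovF is absent, so *cilF* is not transcribed.
→ *cilF* is OFF in B.

neither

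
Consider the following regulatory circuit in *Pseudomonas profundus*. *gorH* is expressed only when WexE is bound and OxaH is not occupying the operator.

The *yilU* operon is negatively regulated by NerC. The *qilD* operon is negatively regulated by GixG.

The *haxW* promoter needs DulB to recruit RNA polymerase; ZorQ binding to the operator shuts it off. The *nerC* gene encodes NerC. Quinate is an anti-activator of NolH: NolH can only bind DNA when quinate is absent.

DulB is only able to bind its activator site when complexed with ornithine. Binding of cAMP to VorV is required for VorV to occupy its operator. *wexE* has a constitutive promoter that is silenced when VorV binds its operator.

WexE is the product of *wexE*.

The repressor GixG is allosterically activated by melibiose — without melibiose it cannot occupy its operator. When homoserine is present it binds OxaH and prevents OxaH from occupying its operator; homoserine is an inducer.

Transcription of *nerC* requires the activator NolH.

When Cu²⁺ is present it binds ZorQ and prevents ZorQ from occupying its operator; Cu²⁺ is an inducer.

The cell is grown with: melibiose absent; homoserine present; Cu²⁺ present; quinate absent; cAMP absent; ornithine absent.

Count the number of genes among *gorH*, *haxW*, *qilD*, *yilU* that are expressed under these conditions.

cAMP is absent, so VorV is inactive.
With no repressor bound, *wexE* is transcribed.
So WexE is produced and active.
Homoserine is present, so OxaH is inactive.
No repressor is bound and WexE is active, so *gorH* is transcribed.
→ *gorH* is ON.
Ornithine is absent, so DulB is inactive.
Cu²⁺ is present, so ZorQ is inactive.
Required activator DulB is absent, so *haxW* is not transcribed.
→ *haxW* is OFF.
Melibiose is absent, so GixG is inactive.
With no repressor bound, *qilD* is transcribed.
→ *qilD* is ON.
Quinate is absent, so NolH is active.
No repressor is bound and NolH is active, so *nerC* is transcribed.
So NerC is produced and active.
With repressor NerC bound, *yilU* is not transcribed.
→ *yilU* is OFF.
2 of the 4 genes are transcribed.

2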